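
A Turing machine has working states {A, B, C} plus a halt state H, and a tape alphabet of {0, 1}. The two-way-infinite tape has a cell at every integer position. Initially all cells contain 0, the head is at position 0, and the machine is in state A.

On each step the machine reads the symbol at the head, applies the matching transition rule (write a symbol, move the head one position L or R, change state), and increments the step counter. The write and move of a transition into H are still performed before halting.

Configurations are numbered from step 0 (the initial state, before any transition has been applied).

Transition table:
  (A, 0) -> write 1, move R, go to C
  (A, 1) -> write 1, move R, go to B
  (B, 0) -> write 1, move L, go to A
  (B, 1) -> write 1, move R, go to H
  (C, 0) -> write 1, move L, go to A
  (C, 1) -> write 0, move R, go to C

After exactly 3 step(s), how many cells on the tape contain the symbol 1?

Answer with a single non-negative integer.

Step 1: in state A at pos 0, read 0 -> (A,0)->write 1,move R,goto C. Now: state=C, head=1, tape[-1..2]=0100 (head:   ^)
Step 2: in state C at pos 1, read 0 -> (C,0)->write 1,move L,goto A. Now: state=A, head=0, tape[-1..2]=0110 (head:  ^)
Step 3: in state A at pos 0, read 1 -> (A,1)->write 1,move R,goto B. Now: state=B, head=1, tape[-1..2]=0110 (head:   ^)
Cells containing 1 after step 3: {0, 1} -> 2 cell(s)

Answer: 2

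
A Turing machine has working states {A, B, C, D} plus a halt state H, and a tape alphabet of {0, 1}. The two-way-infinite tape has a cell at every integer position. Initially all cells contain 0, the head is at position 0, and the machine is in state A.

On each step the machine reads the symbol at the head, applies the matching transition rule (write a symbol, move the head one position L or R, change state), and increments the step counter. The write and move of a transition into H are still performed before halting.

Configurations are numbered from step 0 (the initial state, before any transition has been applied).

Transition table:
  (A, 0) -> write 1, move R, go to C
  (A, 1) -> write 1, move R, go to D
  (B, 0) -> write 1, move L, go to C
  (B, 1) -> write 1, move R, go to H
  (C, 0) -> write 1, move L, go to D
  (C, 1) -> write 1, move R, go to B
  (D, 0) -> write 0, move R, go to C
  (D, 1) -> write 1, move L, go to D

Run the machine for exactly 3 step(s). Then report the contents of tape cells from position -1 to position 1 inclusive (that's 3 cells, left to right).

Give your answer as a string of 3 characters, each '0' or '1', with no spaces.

Answer: 011

Derivation:
Step 1: in state A at pos 0, read 0 -> (A,0)->write 1,move R,goto C. Now: state=C, head=1, tape[-1..2]=0100 (head:   ^)
Step 2: in state C at pos 1, read 0 -> (C,0)->write 1,move L,goto D. Now: state=D, head=0, tape[-1..2]=0110 (head:  ^)
Step 3: in state D at pos 0, read 1 -> (D,1)->write 1,move L,goto D. Now: state=D, head=-1, tape[-2..2]=00110 (head:  ^)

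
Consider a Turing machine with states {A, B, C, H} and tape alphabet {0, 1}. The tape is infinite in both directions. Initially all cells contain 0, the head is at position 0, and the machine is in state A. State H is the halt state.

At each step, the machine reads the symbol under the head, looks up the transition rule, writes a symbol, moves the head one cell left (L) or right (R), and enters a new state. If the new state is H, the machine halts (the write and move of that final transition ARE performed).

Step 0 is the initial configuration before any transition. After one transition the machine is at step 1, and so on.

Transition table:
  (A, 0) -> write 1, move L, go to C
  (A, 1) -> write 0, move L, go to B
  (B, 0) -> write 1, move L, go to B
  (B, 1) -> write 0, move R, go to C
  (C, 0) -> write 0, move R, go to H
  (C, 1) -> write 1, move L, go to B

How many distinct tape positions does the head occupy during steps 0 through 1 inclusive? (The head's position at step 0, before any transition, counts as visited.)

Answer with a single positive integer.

Step 1: in state A at pos 0, read 0 -> (A,0)->write 1,move L,goto C. Now: state=C, head=-1, tape[-2..1]=0010 (head:  ^)
Head positions at steps 0..1: starting at 0, distinct positions visited = {-1, 0} -> 2 position(s)

Answer: 2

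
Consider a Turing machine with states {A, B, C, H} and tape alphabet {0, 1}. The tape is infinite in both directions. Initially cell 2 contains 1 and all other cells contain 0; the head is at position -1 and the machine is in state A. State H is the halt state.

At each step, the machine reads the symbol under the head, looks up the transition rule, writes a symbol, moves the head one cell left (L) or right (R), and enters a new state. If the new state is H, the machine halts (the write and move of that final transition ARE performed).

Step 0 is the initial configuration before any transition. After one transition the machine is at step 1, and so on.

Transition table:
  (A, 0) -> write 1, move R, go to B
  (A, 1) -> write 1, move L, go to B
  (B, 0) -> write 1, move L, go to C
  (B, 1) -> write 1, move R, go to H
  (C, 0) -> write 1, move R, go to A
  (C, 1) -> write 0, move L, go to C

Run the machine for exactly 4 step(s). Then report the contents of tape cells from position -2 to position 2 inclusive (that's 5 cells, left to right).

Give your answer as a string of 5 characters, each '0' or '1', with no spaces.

Answer: 10101

Derivation:
Step 1: in state A at pos -1, read 0 -> (A,0)->write 1,move R,goto B. Now: state=B, head=0, tape[-2..3]=010010 (head:   ^)
Step 2: in state B at pos 0, read 0 -> (B,0)->write 1,move L,goto C. Now: state=C, head=-1, tape[-2..3]=011010 (head:  ^)
Step 3: in state C at pos -1, read 1 -> (C,1)->write 0,move L,goto C. Now: state=C, head=-2, tape[-3..3]=0001010 (head:  ^)
Step 4: in state C at pos -2, read 0 -> (C,0)->write 1,move R,goto A. Now: state=A, head=-1, tape[-3..3]=0101010 (head:   ^)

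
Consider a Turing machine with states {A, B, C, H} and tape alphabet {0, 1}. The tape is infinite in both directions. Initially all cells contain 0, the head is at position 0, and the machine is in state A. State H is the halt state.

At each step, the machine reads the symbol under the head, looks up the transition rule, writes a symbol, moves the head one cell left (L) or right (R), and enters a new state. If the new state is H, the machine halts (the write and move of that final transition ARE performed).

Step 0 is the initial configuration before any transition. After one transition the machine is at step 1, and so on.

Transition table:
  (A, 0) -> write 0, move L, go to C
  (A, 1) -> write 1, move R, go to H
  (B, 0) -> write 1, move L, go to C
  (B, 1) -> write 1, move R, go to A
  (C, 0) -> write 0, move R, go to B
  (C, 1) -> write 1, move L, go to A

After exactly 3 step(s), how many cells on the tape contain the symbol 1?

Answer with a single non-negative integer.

Step 1: in state A at pos 0, read 0 -> (A,0)->write 0,move L,goto C. Now: state=C, head=-1, tape[-2..1]=0000 (head:  ^)
Step 2: in state C at pos -1, read 0 -> (C,0)->write 0,move R,goto B. Now: state=B, head=0, tape[-2..1]=0000 (head:   ^)
Step 3: in state B at pos 0, read 0 -> (B,0)->write 1,move L,goto C. Now: state=C, head=-1, tape[-2..1]=0010 (head:  ^)
Cells containing 1 after step 3: {0} -> 1 cell(s)

Answer: 1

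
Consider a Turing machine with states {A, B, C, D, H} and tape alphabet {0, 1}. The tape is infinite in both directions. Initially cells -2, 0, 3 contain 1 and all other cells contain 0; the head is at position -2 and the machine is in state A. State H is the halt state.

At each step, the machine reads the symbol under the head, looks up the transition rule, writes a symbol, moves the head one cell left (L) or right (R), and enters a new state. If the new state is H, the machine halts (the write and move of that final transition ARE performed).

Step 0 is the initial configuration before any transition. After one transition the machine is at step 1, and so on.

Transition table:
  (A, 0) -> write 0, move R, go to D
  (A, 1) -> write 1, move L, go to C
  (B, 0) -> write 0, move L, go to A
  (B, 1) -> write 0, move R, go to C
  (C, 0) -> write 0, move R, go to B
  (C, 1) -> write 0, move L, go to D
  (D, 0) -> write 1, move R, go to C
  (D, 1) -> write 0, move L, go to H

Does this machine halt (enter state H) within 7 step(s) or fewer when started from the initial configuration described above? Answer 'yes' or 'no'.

Step 1: in state A at pos -2, read 1 -> (A,1)->write 1,move L,goto C. Now: state=C, head=-3, tape[-4..4]=001010010 (head:  ^)
Step 2: in state C at pos -3, read 0 -> (C,0)->write 0,move R,goto B. Now: state=B, head=-2, tape[-4..4]=001010010 (head:   ^)
Step 3: in state B at pos -2, read 1 -> (B,1)->write 0,move R,goto C. Now: state=C, head=-1, tape[-4..4]=000010010 (head:    ^)
Step 4: in state C at pos -1, read 0 -> (C,0)->write 0,move R,goto B. Now: state=B, head=0, tape[-4..4]=000010010 (head:     ^)
Step 5: in state B at pos 0, read 1 -> (B,1)->write 0,move R,goto C. Now: state=C, head=1, tape[-4..4]=000000010 (head:      ^)
Step 6: in state C at pos 1, read 0 -> (C,0)->write 0,move R,goto B. Now: state=B, head=2, tape[-4..4]=000000010 (head:       ^)
Step 7: in state B at pos 2, read 0 -> (B,0)->write 0,move L,goto A. Now: state=A, head=1, tape[-4..4]=000000010 (head:      ^)
After 7 step(s): state = A (not H) -> not halted within 7 -> no

Answer: no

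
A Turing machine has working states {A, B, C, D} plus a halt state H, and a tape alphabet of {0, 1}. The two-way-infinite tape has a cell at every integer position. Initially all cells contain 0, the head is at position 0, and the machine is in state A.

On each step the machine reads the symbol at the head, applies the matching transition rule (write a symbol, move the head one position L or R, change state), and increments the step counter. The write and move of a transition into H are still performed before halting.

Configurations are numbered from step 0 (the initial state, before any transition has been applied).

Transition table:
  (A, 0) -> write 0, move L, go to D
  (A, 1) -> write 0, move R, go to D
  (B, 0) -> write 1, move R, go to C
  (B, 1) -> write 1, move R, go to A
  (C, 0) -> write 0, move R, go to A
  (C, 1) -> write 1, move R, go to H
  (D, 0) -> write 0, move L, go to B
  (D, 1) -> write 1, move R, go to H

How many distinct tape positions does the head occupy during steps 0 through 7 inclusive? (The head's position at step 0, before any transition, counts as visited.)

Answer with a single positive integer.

Answer: 3

Derivation:
Step 1: in state A at pos 0, read 0 -> (A,0)->write 0,move L,goto D. Now: state=D, head=-1, tape[-2..1]=0000 (head:  ^)
Step 2: in state D at pos -1, read 0 -> (D,0)->write 0,move L,goto B. Now: state=B, head=-2, tape[-3..1]=00000 (head:  ^)
Step 3: in state B at pos -2, read 0 -> (B,0)->write 1,move R,goto C. Now: state=C, head=-1, tape[-3..1]=01000 (head:   ^)
Step 4: in state C at pos -1, read 0 -> (C,0)->write 0,move R,goto A. Now: state=A, head=0, tape[-3..1]=01000 (head:    ^)
Step 5: in state A at pos 0, read 0 -> (A,0)->write 0,move L,goto D. Now: state=D, head=-1, tape[-3..1]=01000 (head:   ^)
Step 6: in state D at pos -1, read 0 -> (D,0)->write 0,move L,goto B. Now: state=B, head=-2, tape[-3..1]=01000 (head:  ^)
Step 7: in state B at pos -2, read 1 -> (B,1)->write 1,move R,goto A. Now: state=A, head=-1, tape[-3..1]=01000 (head:   ^)
Head positions at steps 0..7: starting at 0, distinct positions visited = {-2, -1, 0} -> 3 position(s)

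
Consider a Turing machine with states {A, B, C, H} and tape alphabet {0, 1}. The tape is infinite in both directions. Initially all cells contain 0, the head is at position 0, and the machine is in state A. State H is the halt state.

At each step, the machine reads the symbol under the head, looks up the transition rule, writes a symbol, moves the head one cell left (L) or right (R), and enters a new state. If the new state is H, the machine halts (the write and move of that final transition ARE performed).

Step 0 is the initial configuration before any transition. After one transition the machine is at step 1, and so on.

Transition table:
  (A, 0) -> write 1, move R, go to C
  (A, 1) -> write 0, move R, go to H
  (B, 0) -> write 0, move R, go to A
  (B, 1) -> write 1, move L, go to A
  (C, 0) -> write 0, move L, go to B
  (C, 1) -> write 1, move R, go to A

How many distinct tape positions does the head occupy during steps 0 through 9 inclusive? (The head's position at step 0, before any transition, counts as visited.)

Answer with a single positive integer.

Answer: 4

Derivation:
Step 1: in state A at pos 0, read 0 -> (A,0)->write 1,move R,goto C. Now: state=C, head=1, tape[-1..2]=0100 (head:   ^)
Step 2: in state C at pos 1, read 0 -> (C,0)->write 0,move L,goto B. Now: state=B, head=0, tape[-1..2]=0100 (head:  ^)
Step 3: in state B at pos 0, read 1 -> (B,1)->write 1,move L,goto A. Now: state=A, head=-1, tape[-2..2]=00100 (head:  ^)
Step 4: in state A at pos -1, read 0 -> (A,0)->write 1,move R,goto C. Now: state=C, head=0, tape[-2..2]=01100 (head:   ^)
Step 5: in state C at pos 0, read 1 -> (C,1)->write 1,move R,goto A. Now: state=A, head=1, tape[-2..2]=01100 (head:    ^)
Step 6: in state A at pos 1, read 0 -> (A,0)->write 1,move R,goto C. Now: state=C, head=2, tape[-2..3]=011100 (head:     ^)
Step 7: in state C at pos 2, read 0 -> (C,0)->write 0,move L,goto B. Now: state=B, head=1, tape[-2..3]=011100 (head:    ^)
Step 8: in state B at pos 1, read 1 -> (B,1)->write 1,move L,goto A. Now: state=A, head=0, tape[-2..3]=011100 (head:   ^)
Step 9: in state A at pos 0, read 1 -> (A,1)->write 0,move R,goto H. Now: state=H, head=1, tape[-2..3]=010100 (head:    ^)
Head positions at steps 0..9: starting at 0, distinct positions visited = {-1, 0, 1, 2} -> 4 position(s)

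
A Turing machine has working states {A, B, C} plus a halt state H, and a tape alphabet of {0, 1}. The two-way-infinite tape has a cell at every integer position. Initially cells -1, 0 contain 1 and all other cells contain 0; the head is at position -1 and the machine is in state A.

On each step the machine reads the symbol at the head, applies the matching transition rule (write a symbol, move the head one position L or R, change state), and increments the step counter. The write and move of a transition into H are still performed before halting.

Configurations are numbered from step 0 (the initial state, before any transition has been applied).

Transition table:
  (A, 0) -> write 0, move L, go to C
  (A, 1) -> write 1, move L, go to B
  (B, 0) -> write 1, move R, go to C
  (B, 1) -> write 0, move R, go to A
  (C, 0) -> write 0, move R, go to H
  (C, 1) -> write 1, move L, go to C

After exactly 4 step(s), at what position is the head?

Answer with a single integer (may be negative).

Step 1: in state A at pos -1, read 1 -> (A,1)->write 1,move L,goto B. Now: state=B, head=-2, tape[-3..1]=00110 (head:  ^)
Step 2: in state B at pos -2, read 0 -> (B,0)->write 1,move R,goto C. Now: state=C, head=-1, tape[-3..1]=01110 (head:   ^)
Step 3: in state C at pos -1, read 1 -> (C,1)->write 1,move L,goto C. Now: state=C, head=-2, tape[-3..1]=01110 (head:  ^)
Step 4: in state C at pos -2, read 1 -> (C,1)->write 1,move L,goto C. Now: state=C, head=-3, tape[-4..1]=001110 (head:  ^)

Answer: -3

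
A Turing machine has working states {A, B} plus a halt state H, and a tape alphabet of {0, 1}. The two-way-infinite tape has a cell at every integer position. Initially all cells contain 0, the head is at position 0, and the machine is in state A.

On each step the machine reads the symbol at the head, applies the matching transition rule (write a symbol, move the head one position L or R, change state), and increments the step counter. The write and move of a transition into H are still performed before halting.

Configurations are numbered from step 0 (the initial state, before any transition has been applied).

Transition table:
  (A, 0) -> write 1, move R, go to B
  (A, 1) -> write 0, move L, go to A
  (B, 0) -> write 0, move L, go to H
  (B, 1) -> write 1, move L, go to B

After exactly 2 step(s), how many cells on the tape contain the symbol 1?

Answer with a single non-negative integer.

Answer: 1

Derivation:
Step 1: in state A at pos 0, read 0 -> (A,0)->write 1,move R,goto B. Now: state=B, head=1, tape[-1..2]=0100 (head:   ^)
Step 2: in state B at pos 1, read 0 -> (B,0)->write 0,move L,goto H. Now: state=H, head=0, tape[-1..2]=0100 (head:  ^)
Cells containing 1 after step 2: {0} -> 1 cell(s)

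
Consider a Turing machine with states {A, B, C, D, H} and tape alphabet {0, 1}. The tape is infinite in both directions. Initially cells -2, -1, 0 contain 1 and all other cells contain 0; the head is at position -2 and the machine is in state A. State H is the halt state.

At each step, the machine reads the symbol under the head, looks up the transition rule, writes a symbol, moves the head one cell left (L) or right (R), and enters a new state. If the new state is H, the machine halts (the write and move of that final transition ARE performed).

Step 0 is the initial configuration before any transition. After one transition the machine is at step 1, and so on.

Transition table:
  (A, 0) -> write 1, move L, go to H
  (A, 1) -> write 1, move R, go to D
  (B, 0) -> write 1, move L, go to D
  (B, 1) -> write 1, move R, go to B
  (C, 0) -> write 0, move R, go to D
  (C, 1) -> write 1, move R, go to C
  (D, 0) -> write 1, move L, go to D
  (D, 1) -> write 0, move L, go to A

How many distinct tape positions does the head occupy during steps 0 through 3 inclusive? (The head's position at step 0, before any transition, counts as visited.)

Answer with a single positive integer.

Answer: 2

Derivation:
Step 1: in state A at pos -2, read 1 -> (A,1)->write 1,move R,goto D. Now: state=D, head=-1, tape[-3..1]=01110 (head:   ^)
Step 2: in state D at pos -1, read 1 -> (D,1)->write 0,move L,goto A. Now: state=A, head=-2, tape[-3..1]=01010 (head:  ^)
Step 3: in state A at pos -2, read 1 -> (A,1)->write 1,move R,goto D. Now: state=D, head=-1, tape[-3..1]=01010 (head:   ^)
Head positions at steps 0..3: starting at -2, distinct positions visited = {-2, -1} -> 2 position(s)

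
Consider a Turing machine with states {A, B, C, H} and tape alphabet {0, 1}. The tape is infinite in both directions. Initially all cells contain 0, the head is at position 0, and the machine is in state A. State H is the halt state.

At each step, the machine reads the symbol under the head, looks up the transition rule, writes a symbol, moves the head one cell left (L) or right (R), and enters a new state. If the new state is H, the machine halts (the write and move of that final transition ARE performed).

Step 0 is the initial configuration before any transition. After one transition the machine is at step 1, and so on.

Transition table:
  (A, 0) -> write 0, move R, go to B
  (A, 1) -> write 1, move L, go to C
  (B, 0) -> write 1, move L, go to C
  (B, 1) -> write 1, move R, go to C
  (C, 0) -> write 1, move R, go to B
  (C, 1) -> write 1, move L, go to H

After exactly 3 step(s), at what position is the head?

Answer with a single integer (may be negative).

Answer: 1

Derivation:
Step 1: in state A at pos 0, read 0 -> (A,0)->write 0,move R,goto B. Now: state=B, head=1, tape[-1..2]=0000 (head:   ^)
Step 2: in state B at pos 1, read 0 -> (B,0)->write 1,move L,goto C. Now: state=C, head=0, tape[-1..2]=0010 (head:  ^)
Step 3: in state C at pos 0, read 0 -> (C,0)->write 1,move R,goto B. Now: state=B, head=1, tape[-1..2]=0110 (head:   ^)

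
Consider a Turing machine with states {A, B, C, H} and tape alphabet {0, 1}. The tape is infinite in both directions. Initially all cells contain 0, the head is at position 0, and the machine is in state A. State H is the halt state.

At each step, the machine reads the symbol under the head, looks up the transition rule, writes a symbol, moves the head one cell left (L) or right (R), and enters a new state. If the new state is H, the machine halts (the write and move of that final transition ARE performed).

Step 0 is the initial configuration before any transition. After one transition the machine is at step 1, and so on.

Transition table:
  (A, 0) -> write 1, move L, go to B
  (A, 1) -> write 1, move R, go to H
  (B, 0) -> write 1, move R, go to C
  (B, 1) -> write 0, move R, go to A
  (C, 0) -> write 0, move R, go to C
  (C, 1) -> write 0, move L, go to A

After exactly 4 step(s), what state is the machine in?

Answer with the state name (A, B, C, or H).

Step 1: in state A at pos 0, read 0 -> (A,0)->write 1,move L,goto B. Now: state=B, head=-1, tape[-2..1]=0010 (head:  ^)
Step 2: in state B at pos -1, read 0 -> (B,0)->write 1,move R,goto C. Now: state=C, head=0, tape[-2..1]=0110 (head:   ^)
Step 3: in state C at pos 0, read 1 -> (C,1)->write 0,move L,goto A. Now: state=A, head=-1, tape[-2..1]=0100 (head:  ^)
Step 4: in state A at pos -1, read 1 -> (A,1)->write 1,move R,goto H. Now: state=H, head=0, tape[-2..1]=0100 (head:   ^)

Answer: H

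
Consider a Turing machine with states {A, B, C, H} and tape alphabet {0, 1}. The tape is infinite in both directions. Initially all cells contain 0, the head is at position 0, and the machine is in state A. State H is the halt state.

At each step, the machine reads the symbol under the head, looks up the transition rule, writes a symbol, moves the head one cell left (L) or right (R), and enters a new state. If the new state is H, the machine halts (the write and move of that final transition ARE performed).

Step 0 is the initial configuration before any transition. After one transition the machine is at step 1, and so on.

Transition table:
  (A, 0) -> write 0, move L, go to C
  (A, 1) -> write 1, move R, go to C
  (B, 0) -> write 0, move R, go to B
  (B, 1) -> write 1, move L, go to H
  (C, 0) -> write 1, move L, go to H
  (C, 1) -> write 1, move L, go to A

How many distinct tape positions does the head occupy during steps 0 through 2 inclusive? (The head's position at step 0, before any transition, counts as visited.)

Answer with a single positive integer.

Step 1: in state A at pos 0, read 0 -> (A,0)->write 0,move L,goto C. Now: state=C, head=-1, tape[-2..1]=0000 (head:  ^)
Step 2: in state C at pos -1, read 0 -> (C,0)->write 1,move L,goto H. Now: state=H, head=-2, tape[-3..1]=00100 (head:  ^)
Head positions at steps 0..2: starting at 0, distinct positions visited = {-2, -1, 0} -> 3 position(s)

Answer: 3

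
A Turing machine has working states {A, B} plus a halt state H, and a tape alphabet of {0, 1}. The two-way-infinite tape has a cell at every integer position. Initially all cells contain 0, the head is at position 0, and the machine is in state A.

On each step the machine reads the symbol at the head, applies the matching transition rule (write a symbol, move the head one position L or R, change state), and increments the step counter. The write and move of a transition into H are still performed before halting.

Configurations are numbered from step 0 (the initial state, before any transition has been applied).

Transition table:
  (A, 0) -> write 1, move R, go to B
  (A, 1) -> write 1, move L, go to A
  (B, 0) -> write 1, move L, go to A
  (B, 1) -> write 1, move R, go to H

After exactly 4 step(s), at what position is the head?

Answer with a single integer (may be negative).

Answer: 0

Derivation:
Step 1: in state A at pos 0, read 0 -> (A,0)->write 1,move R,goto B. Now: state=B, head=1, tape[-1..2]=0100 (head:   ^)
Step 2: in state B at pos 1, read 0 -> (B,0)->write 1,move L,goto A. Now: state=A, head=0, tape[-1..2]=0110 (head:  ^)
Step 3: in state A at pos 0, read 1 -> (A,1)->write 1,move L,goto A. Now: state=A, head=-1, tape[-2..2]=00110 (head:  ^)
Step 4: in state A at pos -1, read 0 -> (A,0)->write 1,move R,goto B. Now: state=B, head=0, tape[-2..2]=01110 (head:   ^)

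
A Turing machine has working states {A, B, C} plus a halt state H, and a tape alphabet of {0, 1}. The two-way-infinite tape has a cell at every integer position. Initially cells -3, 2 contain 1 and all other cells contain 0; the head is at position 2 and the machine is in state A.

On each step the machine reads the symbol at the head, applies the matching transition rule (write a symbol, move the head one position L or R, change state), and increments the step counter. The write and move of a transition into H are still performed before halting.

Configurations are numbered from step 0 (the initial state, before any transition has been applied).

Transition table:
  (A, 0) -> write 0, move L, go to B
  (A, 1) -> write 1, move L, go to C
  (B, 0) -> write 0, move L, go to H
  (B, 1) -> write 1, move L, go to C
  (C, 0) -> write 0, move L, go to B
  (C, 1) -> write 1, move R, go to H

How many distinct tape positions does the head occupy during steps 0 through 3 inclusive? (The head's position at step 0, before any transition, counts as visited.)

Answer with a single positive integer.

Step 1: in state A at pos 2, read 1 -> (A,1)->write 1,move L,goto C. Now: state=C, head=1, tape[-4..3]=01000010 (head:      ^)
Step 2: in state C at pos 1, read 0 -> (C,0)->write 0,move L,goto B. Now: state=B, head=0, tape[-4..3]=01000010 (head:     ^)
Step 3: in state B at pos 0, read 0 -> (B,0)->write 0,move L,goto H. Now: state=H, head=-1, tape[-4..3]=01000010 (head:    ^)
Head positions at steps 0..3: starting at 2, distinct positions visited = {-1, 0, 1, 2} -> 4 position(s)

Answer: 4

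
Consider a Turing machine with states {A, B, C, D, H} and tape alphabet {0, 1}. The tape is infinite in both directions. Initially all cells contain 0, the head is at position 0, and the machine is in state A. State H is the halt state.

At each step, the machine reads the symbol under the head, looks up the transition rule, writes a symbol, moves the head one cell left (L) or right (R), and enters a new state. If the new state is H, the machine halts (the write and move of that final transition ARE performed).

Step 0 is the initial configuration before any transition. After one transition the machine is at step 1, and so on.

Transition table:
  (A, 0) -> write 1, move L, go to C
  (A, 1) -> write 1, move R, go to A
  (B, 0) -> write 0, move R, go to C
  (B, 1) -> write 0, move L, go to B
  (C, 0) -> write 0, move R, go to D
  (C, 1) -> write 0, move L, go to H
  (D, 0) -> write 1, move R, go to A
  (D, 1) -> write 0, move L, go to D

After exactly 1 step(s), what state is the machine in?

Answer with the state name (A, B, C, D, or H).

Answer: C

Derivation:
Step 1: in state A at pos 0, read 0 -> (A,0)->write 1,move L,goto C. Now: state=C, head=-1, tape[-2..1]=0010 (head:  ^)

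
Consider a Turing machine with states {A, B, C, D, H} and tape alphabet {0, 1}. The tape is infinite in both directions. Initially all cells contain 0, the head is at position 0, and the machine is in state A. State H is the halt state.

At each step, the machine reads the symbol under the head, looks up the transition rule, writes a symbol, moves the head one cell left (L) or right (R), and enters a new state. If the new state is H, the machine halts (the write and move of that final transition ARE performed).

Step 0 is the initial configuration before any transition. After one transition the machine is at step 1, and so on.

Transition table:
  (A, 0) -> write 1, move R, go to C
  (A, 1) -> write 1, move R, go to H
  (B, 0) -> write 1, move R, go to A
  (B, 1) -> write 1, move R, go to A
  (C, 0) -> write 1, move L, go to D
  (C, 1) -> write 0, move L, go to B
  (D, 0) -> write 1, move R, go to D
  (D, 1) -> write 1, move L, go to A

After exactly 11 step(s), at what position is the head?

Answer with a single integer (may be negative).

Answer: 1

Derivation:
Step 1: in state A at pos 0, read 0 -> (A,0)->write 1,move R,goto C. Now: state=C, head=1, tape[-1..2]=0100 (head:   ^)
Step 2: in state C at pos 1, read 0 -> (C,0)->write 1,move L,goto D. Now: state=D, head=0, tape[-1..2]=0110 (head:  ^)
Step 3: in state D at pos 0, read 1 -> (D,1)->write 1,move L,goto A. Now: state=A, head=-1, tape[-2..2]=00110 (head:  ^)
Step 4: in state A at pos -1, read 0 -> (A,0)->write 1,move R,goto C. Now: state=C, head=0, tape[-2..2]=01110 (head:   ^)
Step 5: in state C at pos 0, read 1 -> (C,1)->write 0,move L,goto B. Now: state=B, head=-1, tape[-2..2]=01010 (head:  ^)
Step 6: in state B at pos -1, read 1 -> (B,1)->write 1,move R,goto A. Now: state=A, head=0, tape[-2..2]=01010 (head:   ^)
Step 7: in state A at pos 0, read 0 -> (A,0)->write 1,move R,goto C. Now: state=C, head=1, tape[-2..2]=01110 (head:    ^)
Step 8: in state C at pos 1, read 1 -> (C,1)->write 0,move L,goto B. Now: state=B, head=0, tape[-2..2]=01100 (head:   ^)
Step 9: in state B at pos 0, read 1 -> (B,1)->write 1,move R,goto A. Now: state=A, head=1, tape[-2..2]=01100 (head:    ^)
Step 10: in state A at pos 1, read 0 -> (A,0)->write 1,move R,goto C. Now: state=C, head=2, tape[-2..3]=011100 (head:     ^)
Step 11: in state C at pos 2, read 0 -> (C,0)->write 1,move L,goto D. Now: state=D, head=1, tape[-2..3]=011110 (head:    ^)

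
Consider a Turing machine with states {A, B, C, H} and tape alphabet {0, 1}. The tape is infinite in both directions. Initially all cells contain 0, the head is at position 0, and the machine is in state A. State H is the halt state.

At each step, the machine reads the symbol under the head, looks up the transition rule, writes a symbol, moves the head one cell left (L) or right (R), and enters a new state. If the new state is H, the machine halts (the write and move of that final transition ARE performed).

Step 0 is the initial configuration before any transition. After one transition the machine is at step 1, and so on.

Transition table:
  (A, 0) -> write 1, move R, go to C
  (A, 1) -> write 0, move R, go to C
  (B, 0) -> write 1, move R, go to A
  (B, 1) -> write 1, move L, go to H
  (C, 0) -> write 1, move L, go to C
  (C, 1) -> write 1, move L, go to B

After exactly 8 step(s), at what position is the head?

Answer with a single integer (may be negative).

Step 1: in state A at pos 0, read 0 -> (A,0)->write 1,move R,goto C. Now: state=C, head=1, tape[-1..2]=0100 (head:   ^)
Step 2: in state C at pos 1, read 0 -> (C,0)->write 1,move L,goto C. Now: state=C, head=0, tape[-1..2]=0110 (head:  ^)
Step 3: in state C at pos 0, read 1 -> (C,1)->write 1,move L,goto B. Now: state=B, head=-1, tape[-2..2]=00110 (head:  ^)
Step 4: in state B at pos -1, read 0 -> (B,0)->write 1,move R,goto A. Now: state=A, head=0, tape[-2..2]=01110 (head:   ^)
Step 5: in state A at pos 0, read 1 -> (A,1)->write 0,move R,goto C. Now: state=C, head=1, tape[-2..2]=01010 (head:    ^)
Step 6: in state C at pos 1, read 1 -> (C,1)->write 1,move L,goto B. Now: state=B, head=0, tape[-2..2]=01010 (head:   ^)
Step 7: in state B at pos 0, read 0 -> (B,0)->write 1,move R,goto A. Now: state=A, head=1, tape[-2..2]=01110 (head:    ^)
Step 8: in state A at pos 1, read 1 -> (A,1)->write 0,move R,goto C. Now: state=C, head=2, tape[-2..3]=011000 (head:     ^)

Answer: 2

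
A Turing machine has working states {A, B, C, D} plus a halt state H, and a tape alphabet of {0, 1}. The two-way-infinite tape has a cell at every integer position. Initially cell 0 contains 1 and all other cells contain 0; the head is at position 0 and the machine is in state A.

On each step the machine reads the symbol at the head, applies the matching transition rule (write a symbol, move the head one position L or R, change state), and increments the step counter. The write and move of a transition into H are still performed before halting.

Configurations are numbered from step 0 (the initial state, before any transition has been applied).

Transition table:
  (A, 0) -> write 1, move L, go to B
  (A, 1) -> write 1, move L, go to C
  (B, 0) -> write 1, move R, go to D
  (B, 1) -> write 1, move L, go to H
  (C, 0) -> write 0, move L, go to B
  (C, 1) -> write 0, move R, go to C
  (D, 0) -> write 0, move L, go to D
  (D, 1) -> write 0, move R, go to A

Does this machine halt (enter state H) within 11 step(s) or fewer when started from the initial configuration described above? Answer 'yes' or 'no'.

Step 1: in state A at pos 0, read 1 -> (A,1)->write 1,move L,goto C. Now: state=C, head=-1, tape[-2..1]=0010 (head:  ^)
Step 2: in state C at pos -1, read 0 -> (C,0)->write 0,move L,goto B. Now: state=B, head=-2, tape[-3..1]=00010 (head:  ^)
Step 3: in state B at pos -2, read 0 -> (B,0)->write 1,move R,goto D. Now: state=D, head=-1, tape[-3..1]=01010 (head:   ^)
Step 4: in state D at pos -1, read 0 -> (D,0)->write 0,move L,goto D. Now: state=D, head=-2, tape[-3..1]=01010 (head:  ^)
Step 5: in state D at pos -2, read 1 -> (D,1)->write 0,move R,goto A. Now: state=A, head=-1, tape[-3..1]=00010 (head:   ^)
Step 6: in state A at pos -1, read 0 -> (A,0)->write 1,move L,goto B. Now: state=B, head=-2, tape[-3..1]=00110 (head:  ^)
Step 7: in state B at pos -2, read 0 -> (B,0)->write 1,move R,goto D. Now: state=D, head=-1, tape[-3..1]=01110 (head:   ^)
Step 8: in state D at pos -1, read 1 -> (D,1)->write 0,move R,goto A. Now: state=A, head=0, tape[-3..1]=01010 (head:    ^)
Step 9: in state A at pos 0, read 1 -> (A,1)->write 1,move L,goto C. Now: state=C, head=-1, tape[-3..1]=01010 (head:   ^)
Step 10: in state C at pos -1, read 0 -> (C,0)->write 0,move L,goto B. Now: state=B, head=-2, tape[-3..1]=01010 (head:  ^)
Step 11: in state B at pos -2, read 1 -> (B,1)->write 1,move L,goto H. Now: state=H, head=-3, tape[-4..1]=001010 (head:  ^)
State H reached at step 11; 11 <= 11 -> yes

Answer: yes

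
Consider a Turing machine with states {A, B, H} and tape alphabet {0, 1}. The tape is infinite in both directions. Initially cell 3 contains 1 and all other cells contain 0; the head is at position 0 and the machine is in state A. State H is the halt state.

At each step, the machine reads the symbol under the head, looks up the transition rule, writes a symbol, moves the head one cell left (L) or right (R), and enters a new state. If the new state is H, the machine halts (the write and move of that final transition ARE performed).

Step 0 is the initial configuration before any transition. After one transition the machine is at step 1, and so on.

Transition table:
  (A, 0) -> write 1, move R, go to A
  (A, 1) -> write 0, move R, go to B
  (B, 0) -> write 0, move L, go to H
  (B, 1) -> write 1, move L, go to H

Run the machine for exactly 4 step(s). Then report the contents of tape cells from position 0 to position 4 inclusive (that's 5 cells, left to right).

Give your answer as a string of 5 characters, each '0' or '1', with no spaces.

Step 1: in state A at pos 0, read 0 -> (A,0)->write 1,move R,goto A. Now: state=A, head=1, tape[-1..4]=010010 (head:   ^)
Step 2: in state A at pos 1, read 0 -> (A,0)->write 1,move R,goto A. Now: state=A, head=2, tape[-1..4]=011010 (head:    ^)
Step 3: in state A at pos 2, read 0 -> (A,0)->write 1,move R,goto A. Now: state=A, head=3, tape[-1..4]=011110 (head:     ^)
Step 4: in state A at pos 3, read 1 -> (A,1)->write 0,move R,goto B. Now: state=B, head=4, tape[-1..5]=0111000 (head:      ^)

Answer: 11100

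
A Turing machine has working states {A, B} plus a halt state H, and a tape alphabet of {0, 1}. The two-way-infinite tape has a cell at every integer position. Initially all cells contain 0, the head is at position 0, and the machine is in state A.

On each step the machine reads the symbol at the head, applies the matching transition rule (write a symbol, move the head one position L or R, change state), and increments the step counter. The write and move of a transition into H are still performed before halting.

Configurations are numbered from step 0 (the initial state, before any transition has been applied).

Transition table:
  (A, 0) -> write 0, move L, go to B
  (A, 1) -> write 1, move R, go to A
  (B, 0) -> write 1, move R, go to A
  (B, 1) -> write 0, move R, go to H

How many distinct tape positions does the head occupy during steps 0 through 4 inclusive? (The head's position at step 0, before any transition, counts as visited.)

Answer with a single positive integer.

Step 1: in state A at pos 0, read 0 -> (A,0)->write 0,move L,goto B. Now: state=B, head=-1, tape[-2..1]=0000 (head:  ^)
Step 2: in state B at pos -1, read 0 -> (B,0)->write 1,move R,goto A. Now: state=A, head=0, tape[-2..1]=0100 (head:   ^)
Step 3: in state A at pos 0, read 0 -> (A,0)->write 0,move L,goto B. Now: state=B, head=-1, tape[-2..1]=0100 (head:  ^)
Step 4: in state B at pos -1, read 1 -> (B,1)->write 0,move R,goto H. Now: state=H, head=0, tape[-2..1]=0000 (head:   ^)
Head positions at steps 0..4: starting at 0, distinct positions visited = {-1, 0} -> 2 position(s)

Answer: 2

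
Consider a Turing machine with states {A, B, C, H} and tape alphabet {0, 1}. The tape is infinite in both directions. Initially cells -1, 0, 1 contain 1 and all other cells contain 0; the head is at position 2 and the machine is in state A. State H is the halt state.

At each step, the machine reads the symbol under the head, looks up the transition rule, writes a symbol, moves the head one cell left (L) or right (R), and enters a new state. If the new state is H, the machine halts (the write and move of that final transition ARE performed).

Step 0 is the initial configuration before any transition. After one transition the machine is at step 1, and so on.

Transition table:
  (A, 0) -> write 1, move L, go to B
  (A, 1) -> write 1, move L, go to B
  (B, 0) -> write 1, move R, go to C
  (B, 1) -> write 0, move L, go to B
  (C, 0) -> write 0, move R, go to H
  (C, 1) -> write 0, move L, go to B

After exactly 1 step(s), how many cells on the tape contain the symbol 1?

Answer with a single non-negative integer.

Answer: 4

Derivation:
Step 1: in state A at pos 2, read 0 -> (A,0)->write 1,move L,goto B. Now: state=B, head=1, tape[-2..3]=011110 (head:    ^)
Cells containing 1 after step 1: {-1, 0, 1, 2} -> 4 cell(s)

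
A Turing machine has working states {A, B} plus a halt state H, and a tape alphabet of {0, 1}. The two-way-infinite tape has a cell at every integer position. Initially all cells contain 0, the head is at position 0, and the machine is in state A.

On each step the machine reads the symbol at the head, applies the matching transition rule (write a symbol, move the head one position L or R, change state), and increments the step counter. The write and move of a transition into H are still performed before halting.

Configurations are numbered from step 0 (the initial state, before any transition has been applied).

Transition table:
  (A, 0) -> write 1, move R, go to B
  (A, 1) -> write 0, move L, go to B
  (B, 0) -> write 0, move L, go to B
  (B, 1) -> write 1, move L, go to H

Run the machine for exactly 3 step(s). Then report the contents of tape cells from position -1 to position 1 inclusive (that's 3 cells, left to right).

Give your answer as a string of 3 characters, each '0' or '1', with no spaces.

Answer: 010

Derivation:
Step 1: in state A at pos 0, read 0 -> (A,0)->write 1,move R,goto B. Now: state=B, head=1, tape[-1..2]=0100 (head:   ^)
Step 2: in state B at pos 1, read 0 -> (B,0)->write 0,move L,goto B. Now: state=B, head=0, tape[-1..2]=0100 (head:  ^)
Step 3: in state B at pos 0, read 1 -> (B,1)->write 1,move L,goto H. Now: state=H, head=-1, tape[-2..2]=00100 (head:  ^)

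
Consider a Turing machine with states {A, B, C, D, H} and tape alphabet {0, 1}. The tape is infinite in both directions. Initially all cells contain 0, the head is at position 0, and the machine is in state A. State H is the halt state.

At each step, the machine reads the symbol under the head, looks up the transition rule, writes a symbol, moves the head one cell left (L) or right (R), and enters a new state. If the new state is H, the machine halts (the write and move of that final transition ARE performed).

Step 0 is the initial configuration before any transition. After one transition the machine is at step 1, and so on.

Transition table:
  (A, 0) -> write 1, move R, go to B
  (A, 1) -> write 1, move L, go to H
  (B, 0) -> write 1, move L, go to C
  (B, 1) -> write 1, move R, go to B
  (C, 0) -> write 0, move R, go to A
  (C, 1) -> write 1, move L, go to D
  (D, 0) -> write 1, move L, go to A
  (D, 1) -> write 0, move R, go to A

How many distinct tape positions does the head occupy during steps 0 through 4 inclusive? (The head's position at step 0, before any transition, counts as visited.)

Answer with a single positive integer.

Answer: 4

Derivation:
Step 1: in state A at pos 0, read 0 -> (A,0)->write 1,move R,goto B. Now: state=B, head=1, tape[-1..2]=0100 (head:   ^)
Step 2: in state B at pos 1, read 0 -> (B,0)->write 1,move L,goto C. Now: state=C, head=0, tape[-1..2]=0110 (head:  ^)
Step 3: in state C at pos 0, read 1 -> (C,1)->write 1,move L,goto D. Now: state=D, head=-1, tape[-2..2]=00110 (head:  ^)
Step 4: in state D at pos -1, read 0 -> (D,0)->write 1,move L,goto A. Now: state=A, head=-2, tape[-3..2]=001110 (head:  ^)
Head positions at steps 0..4: starting at 0, distinct positions visited = {-2, -1, 0, 1} -> 4 position(s)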